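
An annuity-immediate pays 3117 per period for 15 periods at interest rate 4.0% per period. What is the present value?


PV = PMT * (1 - (1+i)^(-n)) / i
= 3117 * (1 - (1+0.04)^(-15)) / 0.04
= 3117 * (1 - 0.555265) / 0.04
= 3117 * 11.118387
= 34656.0136


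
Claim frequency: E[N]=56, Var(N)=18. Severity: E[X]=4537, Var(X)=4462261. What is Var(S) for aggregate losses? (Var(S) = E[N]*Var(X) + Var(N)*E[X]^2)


Var(S) = E[N]*Var(X) + Var(N)*E[X]^2
= 56*4462261 + 18*4537^2
= 249886616 + 370518642
= 6.2041e+08


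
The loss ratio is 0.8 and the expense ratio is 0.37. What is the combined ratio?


Combined ratio = loss ratio + expense ratio
= 0.8 + 0.37
= 1.17


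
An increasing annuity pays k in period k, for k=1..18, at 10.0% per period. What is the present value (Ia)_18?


(Ia)_n = sum_{k=1}^{n} k * v^k, v = 1/(1+i)
v = 0.909091
Sum computed term by term:
(Ia)_18 = 57.841


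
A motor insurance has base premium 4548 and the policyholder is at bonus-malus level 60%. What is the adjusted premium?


adjusted = base * BM_level / 100
= 4548 * 60 / 100
= 4548 * 0.6
= 2728.8


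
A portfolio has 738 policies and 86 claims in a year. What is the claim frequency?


frequency = claims / policies
= 86 / 738
= 0.1165


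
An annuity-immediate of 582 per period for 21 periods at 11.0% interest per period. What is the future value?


FV = PMT * ((1+i)^n - 1) / i
= 582 * ((1.11)^21 - 1) / 0.11
= 582 * (8.949166 - 1) / 0.11
= 42058.3136


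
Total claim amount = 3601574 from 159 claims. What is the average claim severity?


severity = total / number
= 3601574 / 159
= 22651.4088


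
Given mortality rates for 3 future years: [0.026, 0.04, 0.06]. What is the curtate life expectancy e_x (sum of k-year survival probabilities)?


e_x = sum_{k=1}^{n} k_p_x
k_p_x values:
  1_p_x = 0.974
  2_p_x = 0.93504
  3_p_x = 0.878938
e_x = 2.788


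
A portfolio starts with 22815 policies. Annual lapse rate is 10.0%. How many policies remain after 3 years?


remaining = initial * (1 - lapse)^years
= 22815 * (1 - 0.1)^3
= 22815 * 0.729
= 16632.135


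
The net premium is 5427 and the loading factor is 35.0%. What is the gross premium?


Gross = net * (1 + loading)
= 5427 * (1 + 0.35)
= 5427 * 1.35
= 7326.45


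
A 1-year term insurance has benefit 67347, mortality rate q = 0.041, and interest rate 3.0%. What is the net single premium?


NSP = benefit * q * v
v = 1/(1+i) = 0.970874
NSP = 67347 * 0.041 * 0.970874
= 2680.8029


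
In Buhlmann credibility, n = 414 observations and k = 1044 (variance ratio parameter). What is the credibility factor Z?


Z = n / (n + k)
= 414 / (414 + 1044)
= 414 / 1458
= 0.284


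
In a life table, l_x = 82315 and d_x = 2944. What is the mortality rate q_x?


q_x = d_x / l_x
= 2944 / 82315
= 0.0358


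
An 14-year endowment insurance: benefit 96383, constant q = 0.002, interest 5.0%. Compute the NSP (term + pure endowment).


Term component = 1886.4806
Pure endowment = 14_p_x * v^14 * benefit = 0.972361 * 0.505068 * 96383 = 47334.504
NSP = 49220.9846


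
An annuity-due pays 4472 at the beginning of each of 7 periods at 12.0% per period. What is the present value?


PV_due = PMT * (1-(1+i)^(-n))/i * (1+i)
PV_immediate = 20409.1192
PV_due = 20409.1192 * 1.12
= 22858.2136


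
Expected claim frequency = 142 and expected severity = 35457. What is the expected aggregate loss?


E[S] = E[N] * E[X]
= 142 * 35457
= 5.0349e+06


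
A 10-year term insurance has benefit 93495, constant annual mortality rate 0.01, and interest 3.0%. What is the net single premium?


NSP = benefit * sum_{k=0}^{n-1} k_p_x * q * v^(k+1)
With constant q=0.01, v=0.970874
Sum = 0.081764
NSP = 93495 * 0.081764
= 7644.4972


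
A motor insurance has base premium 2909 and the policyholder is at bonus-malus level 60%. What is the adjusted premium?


adjusted = base * BM_level / 100
= 2909 * 60 / 100
= 2909 * 0.6
= 1745.4


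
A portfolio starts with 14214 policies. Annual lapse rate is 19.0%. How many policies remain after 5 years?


remaining = initial * (1 - lapse)^years
= 14214 * (1 - 0.19)^5
= 14214 * 0.348678
= 4956.1153


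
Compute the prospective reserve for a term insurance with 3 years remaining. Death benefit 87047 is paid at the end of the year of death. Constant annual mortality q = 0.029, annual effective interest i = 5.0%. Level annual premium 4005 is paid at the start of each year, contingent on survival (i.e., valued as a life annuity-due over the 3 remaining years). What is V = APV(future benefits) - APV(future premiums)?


v = 1/(1+i) = 0.952381
APV(future benefits) per unit = sum_{k=0}^{2} k_p_x * q * v^(k+1) = 0.076779
APV(future benefits) = 87047 * 0.076779 = 6683.4229
Life annuity-due factor ä_{x:3} = sum_{k=0}^{2} k_p_x * v^k = 2.779946
APV(future premiums) = 4005 * 2.779946 = 11133.6857
V = 6683.4229 - 11133.6857
= -4450.2628


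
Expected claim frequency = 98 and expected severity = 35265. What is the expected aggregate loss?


E[S] = E[N] * E[X]
= 98 * 35265
= 3.4560e+06


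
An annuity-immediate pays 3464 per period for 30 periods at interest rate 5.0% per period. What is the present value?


PV = PMT * (1 - (1+i)^(-n)) / i
= 3464 * (1 - (1+0.05)^(-30)) / 0.05
= 3464 * (1 - 0.231377) / 0.05
= 3464 * 15.372451
= 53250.1704


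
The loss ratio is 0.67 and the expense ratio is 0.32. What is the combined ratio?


Combined ratio = loss ratio + expense ratio
= 0.67 + 0.32
= 0.99


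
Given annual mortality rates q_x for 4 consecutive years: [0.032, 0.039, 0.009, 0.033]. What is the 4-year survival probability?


p_k = 1 - q_k for each year
Survival = product of (1 - q_k)
= 0.968 * 0.961 * 0.991 * 0.967
= 0.8915


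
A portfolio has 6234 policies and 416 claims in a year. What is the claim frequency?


frequency = claims / policies
= 416 / 6234
= 0.0667


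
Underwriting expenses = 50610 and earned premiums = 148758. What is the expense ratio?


Expense ratio = expenses / premiums
= 50610 / 148758
= 0.3402


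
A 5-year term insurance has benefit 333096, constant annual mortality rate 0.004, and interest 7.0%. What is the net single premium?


NSP = benefit * sum_{k=0}^{n-1} k_p_x * q * v^(k+1)
With constant q=0.004, v=0.934579
Sum = 0.016279
NSP = 333096 * 0.016279
= 5422.4414


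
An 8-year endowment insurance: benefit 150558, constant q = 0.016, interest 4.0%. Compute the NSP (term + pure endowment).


Term component = 15389.8171
Pure endowment = 8_p_x * v^8 * benefit = 0.878943 * 0.73069 * 150558 = 96693.6401
NSP = 112083.4572


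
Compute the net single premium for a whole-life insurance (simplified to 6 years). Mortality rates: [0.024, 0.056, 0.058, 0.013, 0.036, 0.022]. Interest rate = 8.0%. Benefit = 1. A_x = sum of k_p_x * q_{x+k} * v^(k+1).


v = 0.925926
Year 0: k_p_x=1.0, q=0.024, term=0.022222
Year 1: k_p_x=0.976, q=0.056, term=0.046859
Year 2: k_p_x=0.921344, q=0.058, term=0.042421
Year 3: k_p_x=0.867906, q=0.013, term=0.008293
Year 4: k_p_x=0.856623, q=0.036, term=0.020988
Year 5: k_p_x=0.825785, q=0.022, term=0.011448
A_x = 0.1522


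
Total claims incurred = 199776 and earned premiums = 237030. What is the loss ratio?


Loss ratio = claims / premiums
= 199776 / 237030
= 0.8428


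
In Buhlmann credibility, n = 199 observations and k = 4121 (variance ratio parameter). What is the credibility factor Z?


Z = n / (n + k)
= 199 / (199 + 4121)
= 199 / 4320
= 0.0461


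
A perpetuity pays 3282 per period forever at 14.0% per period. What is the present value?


PV = PMT / i
= 3282 / 0.14
= 23442.8571


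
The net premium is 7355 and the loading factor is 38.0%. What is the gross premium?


Gross = net * (1 + loading)
= 7355 * (1 + 0.38)
= 7355 * 1.38
= 10149.9


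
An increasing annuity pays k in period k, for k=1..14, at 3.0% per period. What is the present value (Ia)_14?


(Ia)_n = sum_{k=1}^{n} k * v^k, v = 1/(1+i)
v = 0.970874
Sum computed term by term:
(Ia)_14 = 79.3102


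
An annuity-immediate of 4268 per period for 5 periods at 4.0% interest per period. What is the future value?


FV = PMT * ((1+i)^n - 1) / i
= 4268 * ((1.04)^5 - 1) / 0.04
= 4268 * (1.216653 - 1) / 0.04
= 23116.8647


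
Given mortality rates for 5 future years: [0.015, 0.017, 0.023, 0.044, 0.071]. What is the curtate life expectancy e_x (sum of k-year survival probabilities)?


e_x = sum_{k=1}^{n} k_p_x
k_p_x values:
  1_p_x = 0.985
  2_p_x = 0.968255
  3_p_x = 0.945985
  4_p_x = 0.904362
  5_p_x = 0.840152
e_x = 4.6438


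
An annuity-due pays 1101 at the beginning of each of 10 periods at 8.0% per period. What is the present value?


PV_due = PMT * (1-(1+i)^(-n))/i * (1+i)
PV_immediate = 7387.7996
PV_due = 7387.7996 * 1.08
= 7978.8236


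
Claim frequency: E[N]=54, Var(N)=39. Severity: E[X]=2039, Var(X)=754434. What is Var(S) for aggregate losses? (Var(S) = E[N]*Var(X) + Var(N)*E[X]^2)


Var(S) = E[N]*Var(X) + Var(N)*E[X]^2
= 54*754434 + 39*2039^2
= 40739436 + 162143319
= 2.0288e+08


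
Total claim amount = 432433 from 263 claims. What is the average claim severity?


severity = total / number
= 432433 / 263
= 1644.2319


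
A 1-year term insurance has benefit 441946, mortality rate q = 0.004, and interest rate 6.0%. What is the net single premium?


NSP = benefit * q * v
v = 1/(1+i) = 0.943396
NSP = 441946 * 0.004 * 0.943396
= 1667.7208


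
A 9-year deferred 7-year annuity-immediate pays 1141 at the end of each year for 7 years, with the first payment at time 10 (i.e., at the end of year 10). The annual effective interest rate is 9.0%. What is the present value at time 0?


PV at time 9 of the 7-year annuity-immediate:
a_n = 1141 * (1-(1+0.09)^(-7))/0.09 = 5742.5992
Discount back 9 years to time 0:
PV = 5742.5992 * (1+0.09)^(-9)
= 5742.5992 * 0.460428
= 2644.0522


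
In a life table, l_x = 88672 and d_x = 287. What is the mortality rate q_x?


q_x = d_x / l_x
= 287 / 88672
= 0.0032


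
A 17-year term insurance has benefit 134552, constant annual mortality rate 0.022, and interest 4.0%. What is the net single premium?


NSP = benefit * sum_{k=0}^{n-1} k_p_x * q * v^(k+1)
With constant q=0.022, v=0.961538
Sum = 0.230036
NSP = 134552 * 0.230036
= 30951.7753


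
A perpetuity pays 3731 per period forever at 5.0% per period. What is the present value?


PV = PMT / i
= 3731 / 0.05
= 74620.0


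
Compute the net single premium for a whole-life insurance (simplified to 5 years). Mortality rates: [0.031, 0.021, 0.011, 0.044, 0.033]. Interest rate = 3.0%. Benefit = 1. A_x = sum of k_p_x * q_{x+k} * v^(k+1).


v = 0.970874
Year 0: k_p_x=1.0, q=0.031, term=0.030097
Year 1: k_p_x=0.969, q=0.021, term=0.019181
Year 2: k_p_x=0.948651, q=0.011, term=0.00955
Year 3: k_p_x=0.938216, q=0.044, term=0.036678
Year 4: k_p_x=0.896934, q=0.033, term=0.025532
A_x = 0.121


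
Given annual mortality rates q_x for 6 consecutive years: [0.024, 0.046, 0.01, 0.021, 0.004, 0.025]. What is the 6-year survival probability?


p_k = 1 - q_k for each year
Survival = product of (1 - q_k)
= 0.976 * 0.954 * 0.99 * 0.979 * 0.996 * 0.975
= 0.8764


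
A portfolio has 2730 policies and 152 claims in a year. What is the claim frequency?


frequency = claims / policies
= 152 / 2730
= 0.0557


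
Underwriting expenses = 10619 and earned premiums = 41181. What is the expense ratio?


Expense ratio = expenses / premiums
= 10619 / 41181
= 0.2579


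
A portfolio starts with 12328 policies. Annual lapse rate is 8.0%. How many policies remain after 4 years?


remaining = initial * (1 - lapse)^years
= 12328 * (1 - 0.08)^4
= 12328 * 0.716393
= 8831.6924


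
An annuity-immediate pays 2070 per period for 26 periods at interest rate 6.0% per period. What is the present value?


PV = PMT * (1 - (1+i)^(-n)) / i
= 2070 * (1 - (1+0.06)^(-26)) / 0.06
= 2070 * (1 - 0.21981) / 0.06
= 2070 * 13.003166
= 26916.554


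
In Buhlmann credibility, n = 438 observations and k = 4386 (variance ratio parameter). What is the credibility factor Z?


Z = n / (n + k)
= 438 / (438 + 4386)
= 438 / 4824
= 0.0908


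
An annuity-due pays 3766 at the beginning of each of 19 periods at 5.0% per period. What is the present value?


PV_due = PMT * (1-(1+i)^(-n))/i * (1+i)
PV_immediate = 45513.3184
PV_due = 45513.3184 * 1.05
= 47788.9843


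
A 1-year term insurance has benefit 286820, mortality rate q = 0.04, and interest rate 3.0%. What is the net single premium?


NSP = benefit * q * v
v = 1/(1+i) = 0.970874
NSP = 286820 * 0.04 * 0.970874
= 11138.6408


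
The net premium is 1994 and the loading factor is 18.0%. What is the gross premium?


Gross = net * (1 + loading)
= 1994 * (1 + 0.18)
= 1994 * 1.18
= 2352.92


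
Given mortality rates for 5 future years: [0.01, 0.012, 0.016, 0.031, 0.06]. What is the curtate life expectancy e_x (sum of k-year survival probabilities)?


e_x = sum_{k=1}^{n} k_p_x
k_p_x values:
  1_p_x = 0.99
  2_p_x = 0.97812
  3_p_x = 0.96247
  4_p_x = 0.932634
  5_p_x = 0.876675
e_x = 4.7399


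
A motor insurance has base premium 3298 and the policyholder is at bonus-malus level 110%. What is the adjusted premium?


adjusted = base * BM_level / 100
= 3298 * 110 / 100
= 3298 * 1.1
= 3627.8


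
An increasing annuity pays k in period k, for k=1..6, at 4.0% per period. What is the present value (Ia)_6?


(Ia)_n = sum_{k=1}^{n} k * v^k, v = 1/(1+i)
v = 0.961538
Sum computed term by term:
(Ia)_6 = 17.7484


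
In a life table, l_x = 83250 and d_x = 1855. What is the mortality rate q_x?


q_x = d_x / l_x
= 1855 / 83250
= 0.0223


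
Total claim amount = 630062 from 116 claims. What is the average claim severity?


severity = total / number
= 630062 / 116
= 5431.569


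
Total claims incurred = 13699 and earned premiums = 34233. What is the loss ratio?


Loss ratio = claims / premiums
= 13699 / 34233
= 0.4002


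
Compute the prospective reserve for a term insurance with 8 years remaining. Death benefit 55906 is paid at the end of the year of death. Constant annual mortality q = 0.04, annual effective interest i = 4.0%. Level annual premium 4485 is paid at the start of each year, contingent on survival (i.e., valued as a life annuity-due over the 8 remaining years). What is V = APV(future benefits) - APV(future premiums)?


v = 1/(1+i) = 0.961538
APV(future benefits) per unit = sum_{k=0}^{7} k_p_x * q * v^(k+1) = 0.236444
APV(future benefits) = 55906 * 0.236444 = 13218.6299
Life annuity-due factor ä_{x:8} = sum_{k=0}^{7} k_p_x * v^k = 6.14754
APV(future premiums) = 4485 * 6.14754 = 27571.7174
V = 13218.6299 - 27571.7174
= -14353.0875


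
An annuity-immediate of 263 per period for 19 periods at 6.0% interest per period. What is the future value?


FV = PMT * ((1+i)^n - 1) / i
= 263 * ((1.06)^19 - 1) / 0.06
= 263 * (3.0256 - 1) / 0.06
= 8878.8778


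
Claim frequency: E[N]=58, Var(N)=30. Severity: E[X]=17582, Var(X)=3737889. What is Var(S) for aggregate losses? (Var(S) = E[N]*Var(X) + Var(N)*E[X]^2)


Var(S) = E[N]*Var(X) + Var(N)*E[X]^2
= 58*3737889 + 30*17582^2
= 216797562 + 9273801720
= 9.4906e+09


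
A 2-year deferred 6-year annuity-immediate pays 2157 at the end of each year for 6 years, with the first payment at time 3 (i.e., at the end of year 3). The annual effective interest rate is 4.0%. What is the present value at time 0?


PV at time 2 of the 6-year annuity-immediate:
a_n = 2157 * (1-(1+0.04)^(-6))/0.04 = 11307.2892
Discount back 2 years to time 0:
PV = 11307.2892 * (1+0.04)^(-2)
= 11307.2892 * 0.924556
= 10454.2245


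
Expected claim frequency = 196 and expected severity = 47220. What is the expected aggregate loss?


E[S] = E[N] * E[X]
= 196 * 47220
= 9.2551e+06


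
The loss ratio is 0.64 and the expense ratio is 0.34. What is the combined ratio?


Combined ratio = loss ratio + expense ratio
= 0.64 + 0.34
= 0.98


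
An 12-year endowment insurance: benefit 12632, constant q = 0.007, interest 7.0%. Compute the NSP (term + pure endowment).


Term component = 679.6959
Pure endowment = 12_p_x * v^12 * benefit = 0.91916 * 0.444012 * 12632 = 5155.3454
NSP = 5835.0413


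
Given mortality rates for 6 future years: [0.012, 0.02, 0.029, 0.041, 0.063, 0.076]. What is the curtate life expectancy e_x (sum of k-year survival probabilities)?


e_x = sum_{k=1}^{n} k_p_x
k_p_x values:
  1_p_x = 0.988
  2_p_x = 0.96824
  3_p_x = 0.940161
  4_p_x = 0.901614
  5_p_x = 0.844813
  6_p_x = 0.780607
e_x = 5.4234


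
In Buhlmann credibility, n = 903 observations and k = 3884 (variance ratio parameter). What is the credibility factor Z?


Z = n / (n + k)
= 903 / (903 + 3884)
= 903 / 4787
= 0.1886


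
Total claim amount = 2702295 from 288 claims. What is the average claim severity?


severity = total / number
= 2702295 / 288
= 9382.9688


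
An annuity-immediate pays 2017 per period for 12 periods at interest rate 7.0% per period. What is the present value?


PV = PMT * (1 - (1+i)^(-n)) / i
= 2017 * (1 - (1+0.07)^(-12)) / 0.07
= 2017 * (1 - 0.444012) / 0.07
= 2017 * 7.942686
= 16020.3983


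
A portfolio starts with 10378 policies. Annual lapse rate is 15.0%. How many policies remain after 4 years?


remaining = initial * (1 - lapse)^years
= 10378 * (1 - 0.15)^4
= 10378 * 0.522006
= 5417.3809


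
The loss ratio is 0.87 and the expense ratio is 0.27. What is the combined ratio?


Combined ratio = loss ratio + expense ratio
= 0.87 + 0.27
= 1.14


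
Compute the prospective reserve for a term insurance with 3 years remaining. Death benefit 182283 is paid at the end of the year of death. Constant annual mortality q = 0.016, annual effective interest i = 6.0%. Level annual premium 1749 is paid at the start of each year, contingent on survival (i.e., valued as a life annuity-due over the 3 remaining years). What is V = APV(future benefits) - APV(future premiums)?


v = 1/(1+i) = 0.943396
APV(future benefits) per unit = sum_{k=0}^{2} k_p_x * q * v^(k+1) = 0.042114
APV(future benefits) = 182283 * 0.042114 = 7676.6491
Life annuity-due factor ä_{x:3} = sum_{k=0}^{2} k_p_x * v^k = 2.790046
APV(future premiums) = 1749 * 2.790046 = 4879.7909
V = 7676.6491 - 4879.7909
= 2796.8582


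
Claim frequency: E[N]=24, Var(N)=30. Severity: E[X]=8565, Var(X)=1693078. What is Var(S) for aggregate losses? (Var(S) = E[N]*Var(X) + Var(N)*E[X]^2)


Var(S) = E[N]*Var(X) + Var(N)*E[X]^2
= 24*1693078 + 30*8565^2
= 40633872 + 2200776750
= 2.2414e+09


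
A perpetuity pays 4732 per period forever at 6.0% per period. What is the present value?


PV = PMT / i
= 4732 / 0.06
= 78866.6667


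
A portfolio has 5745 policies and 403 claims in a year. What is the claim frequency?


frequency = claims / policies
= 403 / 5745
= 0.0701


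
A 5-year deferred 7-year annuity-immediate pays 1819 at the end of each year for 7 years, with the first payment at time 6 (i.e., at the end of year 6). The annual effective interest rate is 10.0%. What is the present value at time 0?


PV at time 5 of the 7-year annuity-immediate:
a_n = 1819 * (1-(1+0.1)^(-7))/0.1 = 8855.6538
Discount back 5 years to time 0:
PV = 8855.6538 * (1+0.1)^(-5)
= 8855.6538 * 0.620921
= 5498.6643


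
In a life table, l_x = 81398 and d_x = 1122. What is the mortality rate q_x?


q_x = d_x / l_x
= 1122 / 81398
= 0.0138


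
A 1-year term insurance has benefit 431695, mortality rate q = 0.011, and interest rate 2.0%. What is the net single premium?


NSP = benefit * q * v
v = 1/(1+i) = 0.980392
NSP = 431695 * 0.011 * 0.980392
= 4655.5343


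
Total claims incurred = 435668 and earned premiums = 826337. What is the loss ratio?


Loss ratio = claims / premiums
= 435668 / 826337
= 0.5272


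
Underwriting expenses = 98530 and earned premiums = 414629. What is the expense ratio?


Expense ratio = expenses / premiums
= 98530 / 414629
= 0.2376


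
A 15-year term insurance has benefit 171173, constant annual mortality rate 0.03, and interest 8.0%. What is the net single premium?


NSP = benefit * sum_{k=0}^{n-1} k_p_x * q * v^(k+1)
With constant q=0.03, v=0.925926
Sum = 0.218283
NSP = 171173 * 0.218283
= 37364.2407


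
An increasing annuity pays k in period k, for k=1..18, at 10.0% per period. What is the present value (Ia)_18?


(Ia)_n = sum_{k=1}^{n} k * v^k, v = 1/(1+i)
v = 0.909091
Sum computed term by term:
(Ia)_18 = 57.841


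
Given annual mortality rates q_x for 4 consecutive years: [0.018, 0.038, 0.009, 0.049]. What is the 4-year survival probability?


p_k = 1 - q_k for each year
Survival = product of (1 - q_k)
= 0.982 * 0.962 * 0.991 * 0.951
= 0.8903


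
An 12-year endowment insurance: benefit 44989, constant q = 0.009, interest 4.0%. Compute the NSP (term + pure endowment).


Term component = 3632.6933
Pure endowment = 12_p_x * v^12 * benefit = 0.897189 * 0.624597 * 44989 = 25211.0029
NSP = 28843.6962


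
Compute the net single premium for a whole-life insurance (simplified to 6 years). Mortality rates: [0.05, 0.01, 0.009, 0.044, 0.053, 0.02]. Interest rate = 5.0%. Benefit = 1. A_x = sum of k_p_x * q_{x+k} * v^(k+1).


v = 0.952381
Year 0: k_p_x=1.0, q=0.05, term=0.047619
Year 1: k_p_x=0.95, q=0.01, term=0.008617
Year 2: k_p_x=0.9405, q=0.009, term=0.007312
Year 3: k_p_x=0.932036, q=0.044, term=0.033739
Year 4: k_p_x=0.891026, q=0.053, term=0.037002
Year 5: k_p_x=0.843802, q=0.02, term=0.012593
A_x = 0.1469


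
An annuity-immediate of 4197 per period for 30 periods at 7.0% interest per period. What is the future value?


FV = PMT * ((1+i)^n - 1) / i
= 4197 * ((1.07)^30 - 1) / 0.07
= 4197 * (7.612255 - 1) / 0.07
= 396451.9202


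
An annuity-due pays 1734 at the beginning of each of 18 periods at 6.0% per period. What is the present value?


PV_due = PMT * (1-(1+i)^(-n))/i * (1+i)
PV_immediate = 18775.0644
PV_due = 18775.0644 * 1.06
= 19901.5683


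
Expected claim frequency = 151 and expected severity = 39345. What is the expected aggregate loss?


E[S] = E[N] * E[X]
= 151 * 39345
= 5.9411e+06


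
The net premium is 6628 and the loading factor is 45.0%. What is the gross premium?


Gross = net * (1 + loading)
= 6628 * (1 + 0.45)
= 6628 * 1.45
= 9610.6


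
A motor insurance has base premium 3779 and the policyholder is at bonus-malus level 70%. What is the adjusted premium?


adjusted = base * BM_level / 100
= 3779 * 70 / 100
= 3779 * 0.7
= 2645.3


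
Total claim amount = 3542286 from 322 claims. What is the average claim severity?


severity = total / number
= 3542286 / 322
= 11000.8882


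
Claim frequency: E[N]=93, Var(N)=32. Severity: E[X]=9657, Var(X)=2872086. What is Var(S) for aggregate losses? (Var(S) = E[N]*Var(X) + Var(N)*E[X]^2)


Var(S) = E[N]*Var(X) + Var(N)*E[X]^2
= 93*2872086 + 32*9657^2
= 267103998 + 2984244768
= 3.2513e+09


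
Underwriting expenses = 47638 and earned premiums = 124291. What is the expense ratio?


Expense ratio = expenses / premiums
= 47638 / 124291
= 0.3833


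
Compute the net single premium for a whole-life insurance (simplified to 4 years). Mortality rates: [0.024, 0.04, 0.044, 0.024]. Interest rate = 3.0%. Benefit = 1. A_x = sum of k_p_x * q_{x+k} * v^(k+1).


v = 0.970874
Year 0: k_p_x=1.0, q=0.024, term=0.023301
Year 1: k_p_x=0.976, q=0.04, term=0.036799
Year 2: k_p_x=0.93696, q=0.044, term=0.037728
Year 3: k_p_x=0.895734, q=0.024, term=0.0191
A_x = 0.1169


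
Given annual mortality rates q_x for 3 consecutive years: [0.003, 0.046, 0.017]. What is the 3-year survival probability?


p_k = 1 - q_k for each year
Survival = product of (1 - q_k)
= 0.997 * 0.954 * 0.983
= 0.935


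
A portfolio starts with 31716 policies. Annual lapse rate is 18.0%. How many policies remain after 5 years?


remaining = initial * (1 - lapse)^years
= 31716 * (1 - 0.18)^5
= 31716 * 0.37074
= 11758.3849


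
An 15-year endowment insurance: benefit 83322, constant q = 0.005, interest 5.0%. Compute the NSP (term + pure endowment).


Term component = 4195.0617
Pure endowment = 15_p_x * v^15 * benefit = 0.927569 * 0.481017 * 83322 = 37176.3211
NSP = 41371.3829


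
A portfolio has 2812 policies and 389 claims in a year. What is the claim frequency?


frequency = claims / policies
= 389 / 2812
= 0.1383


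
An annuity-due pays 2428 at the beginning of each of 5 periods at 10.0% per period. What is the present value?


PV_due = PMT * (1-(1+i)^(-n))/i * (1+i)
PV_immediate = 9204.0303
PV_due = 9204.0303 * 1.1
= 10124.4333


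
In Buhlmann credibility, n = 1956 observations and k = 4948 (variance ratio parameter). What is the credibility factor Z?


Z = n / (n + k)
= 1956 / (1956 + 4948)
= 1956 / 6904
= 0.2833


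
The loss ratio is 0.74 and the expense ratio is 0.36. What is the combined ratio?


Combined ratio = loss ratio + expense ratio
= 0.74 + 0.36
= 1.1


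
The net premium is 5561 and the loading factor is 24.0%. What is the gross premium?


Gross = net * (1 + loading)
= 5561 * (1 + 0.24)
= 5561 * 1.24
= 6895.64


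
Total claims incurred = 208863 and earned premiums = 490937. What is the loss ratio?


Loss ratio = claims / premiums
= 208863 / 490937
= 0.4254


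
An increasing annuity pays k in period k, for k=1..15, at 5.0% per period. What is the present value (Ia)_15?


(Ia)_n = sum_{k=1}^{n} k * v^k, v = 1/(1+i)
v = 0.952381
Sum computed term by term:
(Ia)_15 = 73.6677


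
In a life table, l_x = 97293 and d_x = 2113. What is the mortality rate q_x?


q_x = d_x / l_x
= 2113 / 97293
= 0.0217


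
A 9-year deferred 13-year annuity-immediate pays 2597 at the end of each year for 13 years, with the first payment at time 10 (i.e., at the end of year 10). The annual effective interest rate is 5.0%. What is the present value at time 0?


PV at time 9 of the 13-year annuity-immediate:
a_n = 2597 * (1-(1+0.05)^(-13))/0.05 = 24395.109
Discount back 9 years to time 0:
PV = 24395.109 * (1+0.05)^(-9)
= 24395.109 * 0.644609
= 15725.3048


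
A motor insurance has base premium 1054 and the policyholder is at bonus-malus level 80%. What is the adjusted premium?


adjusted = base * BM_level / 100
= 1054 * 80 / 100
= 1054 * 0.8
= 843.2


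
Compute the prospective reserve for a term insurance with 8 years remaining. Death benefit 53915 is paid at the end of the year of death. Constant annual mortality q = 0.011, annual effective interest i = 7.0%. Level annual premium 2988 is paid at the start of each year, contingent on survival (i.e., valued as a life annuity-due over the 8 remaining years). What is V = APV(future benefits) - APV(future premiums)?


v = 1/(1+i) = 0.934579
APV(future benefits) per unit = sum_{k=0}^{7} k_p_x * q * v^(k+1) = 0.063458
APV(future benefits) = 53915 * 0.063458 = 3421.3161
Life annuity-due factor ä_{x:8} = sum_{k=0}^{7} k_p_x * v^k = 6.172693
APV(future premiums) = 2988 * 6.172693 = 18444.0071
V = 3421.3161 - 18444.0071
= -15022.691


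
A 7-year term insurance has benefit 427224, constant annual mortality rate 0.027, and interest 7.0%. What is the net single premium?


NSP = benefit * sum_{k=0}^{n-1} k_p_x * q * v^(k+1)
With constant q=0.027, v=0.934579
Sum = 0.135232
NSP = 427224 * 0.135232
= 57774.4059


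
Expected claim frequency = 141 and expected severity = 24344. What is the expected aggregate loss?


E[S] = E[N] * E[X]
= 141 * 24344
= 3.4325e+06


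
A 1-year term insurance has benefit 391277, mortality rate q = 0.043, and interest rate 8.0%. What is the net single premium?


NSP = benefit * q * v
v = 1/(1+i) = 0.925926
NSP = 391277 * 0.043 * 0.925926
= 15578.6213


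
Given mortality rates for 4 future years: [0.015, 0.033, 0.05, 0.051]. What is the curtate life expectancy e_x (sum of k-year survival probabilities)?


e_x = sum_{k=1}^{n} k_p_x
k_p_x values:
  1_p_x = 0.985
  2_p_x = 0.952495
  3_p_x = 0.90487
  4_p_x = 0.858722
e_x = 3.7011


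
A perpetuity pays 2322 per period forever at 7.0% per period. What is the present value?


PV = PMT / i
= 2322 / 0.07
= 33171.4286


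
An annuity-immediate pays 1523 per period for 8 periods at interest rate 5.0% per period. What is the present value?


PV = PMT * (1 - (1+i)^(-n)) / i
= 1523 * (1 - (1+0.05)^(-8)) / 0.05
= 1523 * (1 - 0.676839) / 0.05
= 1523 * 6.463213
= 9843.473


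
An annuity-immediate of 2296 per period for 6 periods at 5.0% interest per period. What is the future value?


FV = PMT * ((1+i)^n - 1) / i
= 2296 * ((1.05)^6 - 1) / 0.05
= 2296 * (1.340096 - 1) / 0.05
= 15617.1918


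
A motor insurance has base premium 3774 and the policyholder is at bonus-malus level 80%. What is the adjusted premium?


adjusted = base * BM_level / 100
= 3774 * 80 / 100
= 3774 * 0.8
= 3019.2


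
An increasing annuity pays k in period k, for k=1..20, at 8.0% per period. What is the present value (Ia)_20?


(Ia)_n = sum_{k=1}^{n} k * v^k, v = 1/(1+i)
v = 0.925926
Sum computed term by term:
(Ia)_20 = 78.9079


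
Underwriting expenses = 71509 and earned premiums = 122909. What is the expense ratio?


Expense ratio = expenses / premiums
= 71509 / 122909
= 0.5818


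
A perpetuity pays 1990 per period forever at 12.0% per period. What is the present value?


PV = PMT / i
= 1990 / 0.12
= 16583.3333


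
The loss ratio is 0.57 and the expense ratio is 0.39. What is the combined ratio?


Combined ratio = loss ratio + expense ratio
= 0.57 + 0.39
= 0.96


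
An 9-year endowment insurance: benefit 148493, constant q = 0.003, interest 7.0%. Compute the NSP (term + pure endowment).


Term component = 2871.6764
Pure endowment = 9_p_x * v^9 * benefit = 0.973322 * 0.543934 * 148493 = 78615.5409
NSP = 81487.2173


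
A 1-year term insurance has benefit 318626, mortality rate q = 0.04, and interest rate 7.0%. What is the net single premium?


NSP = benefit * q * v
v = 1/(1+i) = 0.934579
NSP = 318626 * 0.04 * 0.934579
= 11911.2523


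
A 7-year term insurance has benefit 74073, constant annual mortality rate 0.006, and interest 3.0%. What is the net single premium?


NSP = benefit * sum_{k=0}^{n-1} k_p_x * q * v^(k+1)
With constant q=0.006, v=0.970874
Sum = 0.036742
NSP = 74073 * 0.036742
= 2721.5623


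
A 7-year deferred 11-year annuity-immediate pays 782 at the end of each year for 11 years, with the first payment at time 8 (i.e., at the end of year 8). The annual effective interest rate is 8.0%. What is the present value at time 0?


PV at time 7 of the 11-year annuity-immediate:
a_n = 782 * (1-(1+0.08)^(-11))/0.08 = 5582.67
Discount back 7 years to time 0:
PV = 5582.67 * (1+0.08)^(-7)
= 5582.67 * 0.58349
= 3257.4344


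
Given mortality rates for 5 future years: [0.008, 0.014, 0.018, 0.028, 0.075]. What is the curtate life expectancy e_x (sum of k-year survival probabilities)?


e_x = sum_{k=1}^{n} k_p_x
k_p_x values:
  1_p_x = 0.992
  2_p_x = 0.978112
  3_p_x = 0.960506
  4_p_x = 0.933612
  5_p_x = 0.863591
e_x = 4.7278


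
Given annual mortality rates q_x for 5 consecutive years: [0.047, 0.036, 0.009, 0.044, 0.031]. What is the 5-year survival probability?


p_k = 1 - q_k for each year
Survival = product of (1 - q_k)
= 0.953 * 0.964 * 0.991 * 0.956 * 0.969
= 0.8434


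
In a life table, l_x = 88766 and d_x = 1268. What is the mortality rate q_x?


q_x = d_x / l_x
= 1268 / 88766
= 0.0143


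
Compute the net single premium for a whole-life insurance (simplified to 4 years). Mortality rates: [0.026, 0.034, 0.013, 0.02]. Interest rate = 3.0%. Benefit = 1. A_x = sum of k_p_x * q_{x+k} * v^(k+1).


v = 0.970874
Year 0: k_p_x=1.0, q=0.026, term=0.025243
Year 1: k_p_x=0.974, q=0.034, term=0.031215
Year 2: k_p_x=0.940884, q=0.013, term=0.011194
Year 3: k_p_x=0.928653, q=0.02, term=0.016502
A_x = 0.0842


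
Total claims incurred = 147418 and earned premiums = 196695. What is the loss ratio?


Loss ratio = claims / premiums
= 147418 / 196695
= 0.7495


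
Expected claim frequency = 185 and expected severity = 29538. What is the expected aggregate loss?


E[S] = E[N] * E[X]
= 185 * 29538
= 5.4645e+06


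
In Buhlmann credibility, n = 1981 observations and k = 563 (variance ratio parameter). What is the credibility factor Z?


Z = n / (n + k)
= 1981 / (1981 + 563)
= 1981 / 2544
= 0.7787


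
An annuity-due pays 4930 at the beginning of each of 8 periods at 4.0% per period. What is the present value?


PV_due = PMT * (1-(1+i)^(-n))/i * (1+i)
PV_immediate = 33192.4322
PV_due = 33192.4322 * 1.04
= 34520.1295


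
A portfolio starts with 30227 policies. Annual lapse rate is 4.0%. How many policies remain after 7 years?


remaining = initial * (1 - lapse)^years
= 30227 * (1 - 0.04)^7
= 30227 * 0.751447
= 22714.0029


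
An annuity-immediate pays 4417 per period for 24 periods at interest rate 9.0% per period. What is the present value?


PV = PMT * (1 - (1+i)^(-n)) / i
= 4417 * (1 - (1+0.09)^(-24)) / 0.09
= 4417 * (1 - 0.126405) / 0.09
= 4417 * 9.706612
= 42874.1042


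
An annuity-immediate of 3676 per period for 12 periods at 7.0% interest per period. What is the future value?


FV = PMT * ((1+i)^n - 1) / i
= 3676 * ((1.07)^12 - 1) / 0.07
= 3676 * (2.252192 - 1) / 0.07
= 65757.9469


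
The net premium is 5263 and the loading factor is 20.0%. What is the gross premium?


Gross = net * (1 + loading)
= 5263 * (1 + 0.2)
= 5263 * 1.2
= 6315.6


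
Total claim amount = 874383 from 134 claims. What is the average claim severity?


severity = total / number
= 874383 / 134
= 6525.2463


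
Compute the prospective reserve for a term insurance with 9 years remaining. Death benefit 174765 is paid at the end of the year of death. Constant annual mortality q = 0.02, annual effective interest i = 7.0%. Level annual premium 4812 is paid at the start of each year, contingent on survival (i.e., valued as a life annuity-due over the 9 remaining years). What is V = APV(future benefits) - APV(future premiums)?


v = 1/(1+i) = 0.934579
APV(future benefits) per unit = sum_{k=0}^{8} k_p_x * q * v^(k+1) = 0.121444
APV(future benefits) = 174765 * 0.121444 = 21224.1008
Life annuity-due factor ä_{x:9} = sum_{k=0}^{8} k_p_x * v^k = 6.497236
APV(future premiums) = 4812 * 6.497236 = 31264.6981
V = 21224.1008 - 31264.6981
= -10040.5973


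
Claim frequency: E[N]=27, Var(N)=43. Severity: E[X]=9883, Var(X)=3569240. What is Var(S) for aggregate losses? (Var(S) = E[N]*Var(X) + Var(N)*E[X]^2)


Var(S) = E[N]*Var(X) + Var(N)*E[X]^2
= 27*3569240 + 43*9883^2
= 96369480 + 4199968627
= 4.2963e+09


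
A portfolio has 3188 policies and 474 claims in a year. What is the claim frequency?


frequency = claims / policies
= 474 / 3188
= 0.1487


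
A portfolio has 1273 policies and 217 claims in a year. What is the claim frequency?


frequency = claims / policies
= 217 / 1273
= 0.1705


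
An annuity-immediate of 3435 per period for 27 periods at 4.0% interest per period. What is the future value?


FV = PMT * ((1+i)^n - 1) / i
= 3435 * ((1.04)^27 - 1) / 0.04
= 3435 * (2.883369 - 1) / 0.04
= 161734.2765


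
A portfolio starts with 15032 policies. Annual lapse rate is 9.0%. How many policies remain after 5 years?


remaining = initial * (1 - lapse)^years
= 15032 * (1 - 0.09)^5
= 15032 * 0.624032
= 9380.4512


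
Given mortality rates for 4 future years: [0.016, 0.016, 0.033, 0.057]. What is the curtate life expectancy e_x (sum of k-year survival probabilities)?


e_x = sum_{k=1}^{n} k_p_x
k_p_x values:
  1_p_x = 0.984
  2_p_x = 0.968256
  3_p_x = 0.936304
  4_p_x = 0.882934
e_x = 3.7715


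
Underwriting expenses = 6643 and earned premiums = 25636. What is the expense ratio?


Expense ratio = expenses / premiums
= 6643 / 25636
= 0.2591


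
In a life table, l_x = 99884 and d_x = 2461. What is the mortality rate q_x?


q_x = d_x / l_x
= 2461 / 99884
= 0.0246


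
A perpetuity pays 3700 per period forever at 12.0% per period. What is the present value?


PV = PMT / i
= 3700 / 0.12
= 30833.3333


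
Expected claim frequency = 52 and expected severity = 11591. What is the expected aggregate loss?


E[S] = E[N] * E[X]
= 52 * 11591
= 602732


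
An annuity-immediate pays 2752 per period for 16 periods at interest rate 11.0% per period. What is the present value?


PV = PMT * (1 - (1+i)^(-n)) / i
= 2752 * (1 - (1+0.11)^(-16)) / 0.11
= 2752 * (1 - 0.188292) / 0.11
= 2752 * 7.379162
= 20307.4532


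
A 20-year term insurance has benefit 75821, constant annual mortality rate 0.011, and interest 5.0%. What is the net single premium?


NSP = benefit * sum_{k=0}^{n-1} k_p_x * q * v^(k+1)
With constant q=0.011, v=0.952381
Sum = 0.125852
NSP = 75821 * 0.125852
= 9542.2384


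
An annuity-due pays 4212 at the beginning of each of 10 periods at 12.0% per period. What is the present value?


PV_due = PMT * (1-(1+i)^(-n))/i * (1+i)
PV_immediate = 23798.7394
PV_due = 23798.7394 * 1.12
= 26654.5881


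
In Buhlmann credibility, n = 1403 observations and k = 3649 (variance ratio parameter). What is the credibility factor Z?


Z = n / (n + k)
= 1403 / (1403 + 3649)
= 1403 / 5052
= 0.2777


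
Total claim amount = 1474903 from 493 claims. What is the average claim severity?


severity = total / number
= 1474903 / 493
= 2991.6897


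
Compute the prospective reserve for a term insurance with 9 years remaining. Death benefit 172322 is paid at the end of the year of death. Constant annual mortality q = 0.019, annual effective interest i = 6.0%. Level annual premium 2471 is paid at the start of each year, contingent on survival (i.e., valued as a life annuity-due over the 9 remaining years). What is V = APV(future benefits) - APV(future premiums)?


v = 1/(1+i) = 0.943396
APV(future benefits) per unit = sum_{k=0}^{8} k_p_x * q * v^(k+1) = 0.120723
APV(future benefits) = 172322 * 0.120723 = 20803.3044
Life annuity-due factor ä_{x:9} = sum_{k=0}^{8} k_p_x * v^k = 6.735097
APV(future premiums) = 2471 * 6.735097 = 16642.4249
V = 20803.3044 - 16642.4249
= 4160.8795


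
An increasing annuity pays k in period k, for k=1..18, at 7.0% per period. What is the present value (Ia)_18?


(Ia)_n = sum_{k=1}^{n} k * v^k, v = 1/(1+i)
v = 0.934579
Sum computed term by term:
(Ia)_18 = 77.681


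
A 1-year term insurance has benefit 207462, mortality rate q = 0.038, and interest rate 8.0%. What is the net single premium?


NSP = benefit * q * v
v = 1/(1+i) = 0.925926
NSP = 207462 * 0.038 * 0.925926
= 7299.5889


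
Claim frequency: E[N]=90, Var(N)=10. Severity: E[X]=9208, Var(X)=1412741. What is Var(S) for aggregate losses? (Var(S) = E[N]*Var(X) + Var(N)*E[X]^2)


Var(S) = E[N]*Var(X) + Var(N)*E[X]^2
= 90*1412741 + 10*9208^2
= 127146690 + 847872640
= 9.7502e+08


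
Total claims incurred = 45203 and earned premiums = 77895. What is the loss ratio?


Loss ratio = claims / premiums
= 45203 / 77895
= 0.5803


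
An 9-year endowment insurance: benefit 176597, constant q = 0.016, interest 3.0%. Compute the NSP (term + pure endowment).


Term component = 20708.9281
Pure endowment = 9_p_x * v^9 * benefit = 0.86488 * 0.766417 * 176597 = 117058.8316
NSP = 137767.7598


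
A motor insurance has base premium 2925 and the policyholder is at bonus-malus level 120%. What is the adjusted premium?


adjusted = base * BM_level / 100
= 2925 * 120 / 100
= 2925 * 1.2
= 3510.0


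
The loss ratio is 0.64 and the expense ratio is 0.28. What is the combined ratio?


Combined ratio = loss ratio + expense ratio
= 0.64 + 0.28
= 0.92


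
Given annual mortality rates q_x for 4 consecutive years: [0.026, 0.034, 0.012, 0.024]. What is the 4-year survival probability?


p_k = 1 - q_k for each year
Survival = product of (1 - q_k)
= 0.974 * 0.966 * 0.988 * 0.976
= 0.9073


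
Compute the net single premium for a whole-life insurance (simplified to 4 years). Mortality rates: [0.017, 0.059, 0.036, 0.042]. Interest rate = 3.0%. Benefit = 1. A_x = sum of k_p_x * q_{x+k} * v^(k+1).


v = 0.970874
Year 0: k_p_x=1.0, q=0.017, term=0.016505
Year 1: k_p_x=0.983, q=0.059, term=0.054668
Year 2: k_p_x=0.925003, q=0.036, term=0.030474
Year 3: k_p_x=0.891703, q=0.042, term=0.033275
A_x = 0.1349
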